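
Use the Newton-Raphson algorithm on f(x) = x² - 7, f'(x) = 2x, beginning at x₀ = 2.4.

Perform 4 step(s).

f(x) = x² - 7
f'(x) = 2x
x₀ = 2.4

Newton-Raphson formula: x_{n+1} = x_n - f(x_n)/f'(x_n)

Iteration 1:
  f(2.400000) = -1.240000
  f'(2.400000) = 4.800000
  x_1 = 2.400000 - (-1.240000)/4.800000 = 2.658333
Iteration 2:
  f(2.658333) = 0.066736
  f'(2.658333) = 5.316667
  x_2 = 2.658333 - 0.066736/5.316667 = 2.645781
Iteration 3:
  f(2.645781) = 0.000158
  f'(2.645781) = 5.291562
  x_3 = 2.645781 - 0.000158/5.291562 = 2.645751
Iteration 4:
  f(2.645751) = 0.000000
  f'(2.645751) = 5.291503
  x_4 = 2.645751 - 0.000000/5.291503 = 2.645751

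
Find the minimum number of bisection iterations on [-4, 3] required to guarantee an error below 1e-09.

We need (b-a)/2^n ≤ 1e-09
(3 - (-4))/2^n ≤ 1e-09
7/2^n ≤ 1e-09
2^n ≥ 7000000000
n ≥ log₂(7000000000) = 32.70
n ≥ 33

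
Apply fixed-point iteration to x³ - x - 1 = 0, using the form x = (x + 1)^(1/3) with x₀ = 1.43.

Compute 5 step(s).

Equation: x³ - x - 1 = 0
Fixed-point form: x = (x + 1)^(1/3)
x₀ = 1.43

x_1 = g(1.430000) = 1.344421
x_2 = g(1.344421) = 1.328450
x_3 = g(1.328450) = 1.325426
x_4 = g(1.325426) = 1.324853
x_5 = g(1.324853) = 1.324744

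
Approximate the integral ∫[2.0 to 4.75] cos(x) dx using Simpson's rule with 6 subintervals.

f(x) = cos(x)
a = 2.0, b = 4.75, n = 6
h = (b - a)/n = 0.458333

Simpson's rule: (h/3)[f(x₀) + 4f(x₁) + 2f(x₂) + ... + f(xₙ)]

x_0 = 2.0000, f(x_0) = -0.416147, coefficient = 1
x_1 = 2.4583, f(x_1) = -0.775519, coefficient = 4
x_2 = 2.9167, f(x_2) = -0.974811, coefficient = 2
x_3 = 3.3750, f(x_3) = -0.972884, coefficient = 4
x_4 = 3.8333, f(x_4) = -0.770137, coefficient = 2
x_5 = 4.2917, f(x_5) = -0.408420, coefficient = 4
x_6 = 4.7500, f(x_6) = 0.037602, coefficient = 1

I ≈ (0.458333/3) × -12.495732 = -1.909070
Exact value: -1.908590
Error: 0.000480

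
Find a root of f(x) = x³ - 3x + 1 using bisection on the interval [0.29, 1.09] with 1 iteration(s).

f(x) = x³ - 3x + 1
Initial interval: [0.29, 1.09]

Iteration 1:
  c_1 = (0.290000 + 1.090000)/2 = 0.690000
  f(c_1) = f(0.690000) = -0.741491
  f(a) × f(c) < 0, new interval: [0.290000, 0.690000]

After 1 iteration(s), the approximation is c_1 = 0.690000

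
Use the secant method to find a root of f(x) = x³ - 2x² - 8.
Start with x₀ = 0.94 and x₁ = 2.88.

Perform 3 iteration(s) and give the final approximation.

f(x) = x³ - 2x² - 8
x₀ = 0.94, x₁ = 2.88

Secant formula: x_{n+1} = x_n - f(x_n)(x_n - x_{n-1})/(f(x_n) - f(x_{n-1}))

Iteration 1:
  f(0.940000) = -8.936616
  f(2.880000) = -0.700928
  x_2 = 2.880000 - (-0.700928)×(2.880000 - 0.940000)/(-0.700928 - (-8.936616))
       = 3.045111
Iteration 2:
  f(2.880000) = -0.700928
  f(3.045111) = 1.690997
  x_3 = 3.045111 - 1.690997×(3.045111 - 2.880000)/(1.690997 - (-0.700928))
       = 2.928384
Iteration 3:
  f(3.045111) = 1.690997
  f(2.928384) = -0.038706
  x_4 = 2.928384 - (-0.038706)×(2.928384 - 3.045111)/(-0.038706 - 1.690997)
       = 2.930996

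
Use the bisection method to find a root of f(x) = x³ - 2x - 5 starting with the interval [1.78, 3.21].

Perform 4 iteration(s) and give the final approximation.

f(x) = x³ - 2x - 5
Initial interval: [1.78, 3.21]

Iteration 1:
  c_1 = (1.780000 + 3.210000)/2 = 2.495000
  f(c_1) = f(2.495000) = 5.541437
  f(a) × f(c) < 0, new interval: [1.780000, 2.495000]
Iteration 2:
  c_2 = (1.780000 + 2.495000)/2 = 2.137500
  f(c_2) = f(2.137500) = 0.491037
  f(a) × f(c) < 0, new interval: [1.780000, 2.137500]
Iteration 3:
  c_3 = (1.780000 + 2.137500)/2 = 1.958750
  f(c_3) = f(1.958750) = -1.402361
  f(a) × f(c) ≥ 0, new interval: [1.958750, 2.137500]
Iteration 4:
  c_4 = (1.958750 + 2.137500)/2 = 2.048125
  f(c_4) = f(2.048125) = -0.504742
  f(a) × f(c) ≥ 0, new interval: [2.048125, 2.137500]

After 4 iteration(s), the approximation is c_4 = 2.048125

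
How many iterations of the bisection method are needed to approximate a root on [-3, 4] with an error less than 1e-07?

We need (b-a)/2^n ≤ 1e-07
(4 - (-3))/2^n ≤ 1e-07
7/2^n ≤ 1e-07
2^n ≥ 70000000
n ≥ log₂(70000000) = 26.06
n ≥ 27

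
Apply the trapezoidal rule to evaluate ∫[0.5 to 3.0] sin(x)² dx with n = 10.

f(x) = sin(x)²
a = 0.5, b = 3.0, n = 10
h = (b - a)/n = 0.250000

Trapezoidal rule: (h/2)[f(x₀) + 2f(x₁) + 2f(x₂) + ... + f(xₙ)]

x_0 = 0.5000, f(x_0) = 0.229849, coefficient = 1
x_1 = 0.7500, f(x_1) = 0.464631, coefficient = 2
x_2 = 1.0000, f(x_2) = 0.708073, coefficient = 2
x_3 = 1.2500, f(x_3) = 0.900572, coefficient = 2
x_4 = 1.5000, f(x_4) = 0.994996, coefficient = 2
x_5 = 1.7500, f(x_5) = 0.968228, coefficient = 2
x_6 = 2.0000, f(x_6) = 0.826822, coefficient = 2
x_7 = 2.2500, f(x_7) = 0.605398, coefficient = 2
x_8 = 2.5000, f(x_8) = 0.358169, coefficient = 2
x_9 = 2.7500, f(x_9) = 0.145665, coefficient = 2
x_10 = 3.0000, f(x_10) = 0.019915, coefficient = 1

I ≈ (0.250000/2) × 12.194874 = 1.524359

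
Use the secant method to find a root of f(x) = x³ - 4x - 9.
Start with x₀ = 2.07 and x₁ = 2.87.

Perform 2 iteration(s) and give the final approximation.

f(x) = x³ - 4x - 9
x₀ = 2.07, x₁ = 2.87

Secant formula: x_{n+1} = x_n - f(x_n)(x_n - x_{n-1})/(f(x_n) - f(x_{n-1}))

Iteration 1:
  f(2.070000) = -8.410257
  f(2.870000) = 3.159903
  x_2 = 2.870000 - 3.159903×(2.870000 - 2.070000)/(3.159903 - (-8.410257))
       = 2.651514
Iteration 2:
  f(2.870000) = 3.159903
  f(2.651514) = -0.964523
  x_3 = 2.651514 - (-0.964523)×(2.651514 - 2.870000)/(-0.964523 - 3.159903)
       = 2.702608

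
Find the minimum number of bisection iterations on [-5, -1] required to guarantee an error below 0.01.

We need (b-a)/2^n ≤ 0.01
(-1 - (-5))/2^n ≤ 0.01
4/2^n ≤ 0.01
2^n ≥ 400
n ≥ log₂(400) = 8.64
n ≥ 9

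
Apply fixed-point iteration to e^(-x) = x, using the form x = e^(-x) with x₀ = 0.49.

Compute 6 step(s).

Equation: e^(-x) = x
Fixed-point form: x = e^(-x)
x₀ = 0.49

x_1 = g(0.490000) = 0.612626
x_2 = g(0.612626) = 0.541926
x_3 = g(0.541926) = 0.581627
x_4 = g(0.581627) = 0.558988
x_5 = g(0.558988) = 0.571787
x_6 = g(0.571787) = 0.564516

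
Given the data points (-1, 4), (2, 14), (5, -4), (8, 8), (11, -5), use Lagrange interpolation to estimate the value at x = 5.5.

Lagrange interpolation formula:
P(x) = Σ yᵢ × Lᵢ(x)
where Lᵢ(x) = Π_{j≠i} (x - xⱼ)/(xᵢ - xⱼ)

L_0(5.5) = (5.5 - 2)/(-1 - 2) × (5.5 - 5)/(-1 - 5) × (5.5 - 8)/(-1 - 8) × (5.5 - 11)/(-1 - 11) = 0.012378
L_1(5.5) = (5.5 - (-1))/(2 - (-1)) × (5.5 - 5)/(2 - 5) × (5.5 - 8)/(2 - 8) × (5.5 - 11)/(2 - 11) = -0.091950
L_2(5.5) = (5.5 - (-1))/(5 - (-1)) × (5.5 - 2)/(5 - 2) × (5.5 - 8)/(5 - 8) × (5.5 - 11)/(5 - 11) = 0.965471
L_3(5.5) = (5.5 - (-1))/(8 - (-1)) × (5.5 - 2)/(8 - 2) × (5.5 - 5)/(8 - 5) × (5.5 - 11)/(8 - 11) = 0.128729
L_4(5.5) = (5.5 - (-1))/(11 - (-1)) × (5.5 - 2)/(11 - 2) × (5.5 - 5)/(11 - 5) × (5.5 - 8)/(11 - 8) = -0.014628

P(5.5) = 4×L_0(5.5) + 14×L_1(5.5) + (-4)×L_2(5.5) + 8×L_3(5.5) + (-5)×L_4(5.5)
P(5.5) = -3.996689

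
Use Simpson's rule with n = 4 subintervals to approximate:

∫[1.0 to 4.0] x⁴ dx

f(x) = x⁴
a = 1.0, b = 4.0, n = 4
h = (b - a)/n = 0.750000

Simpson's rule: (h/3)[f(x₀) + 4f(x₁) + 2f(x₂) + ... + f(xₙ)]

x_0 = 1.0000, f(x_0) = 1.000000, coefficient = 1
x_1 = 1.7500, f(x_1) = 9.378906, coefficient = 4
x_2 = 2.5000, f(x_2) = 39.062500, coefficient = 2
x_3 = 3.2500, f(x_3) = 111.566406, coefficient = 4
x_4 = 4.0000, f(x_4) = 256.000000, coefficient = 1

I ≈ (0.750000/3) × 818.906250 = 204.726562
Exact value: 204.600000
Error: 0.126562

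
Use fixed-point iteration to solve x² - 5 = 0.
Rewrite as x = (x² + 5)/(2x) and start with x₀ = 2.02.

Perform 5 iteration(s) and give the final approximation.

Equation: x² - 5 = 0
Fixed-point form: x = (x² + 5)/(2x)
x₀ = 2.02

x_1 = g(2.020000) = 2.247624
x_2 = g(2.247624) = 2.236098
x_3 = g(2.236098) = 2.236068
x_4 = g(2.236068) = 2.236068
x_5 = g(2.236068) = 2.236068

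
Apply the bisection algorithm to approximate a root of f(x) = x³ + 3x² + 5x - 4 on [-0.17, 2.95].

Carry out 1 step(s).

f(x) = x³ + 3x² + 5x - 4
Initial interval: [-0.17, 2.95]

Iteration 1:
  c_1 = (-0.170000 + 2.950000)/2 = 1.390000
  f(c_1) = f(1.390000) = 11.431919
  f(a) × f(c) < 0, new interval: [-0.170000, 1.390000]

After 1 iteration(s), the approximation is c_1 = 1.390000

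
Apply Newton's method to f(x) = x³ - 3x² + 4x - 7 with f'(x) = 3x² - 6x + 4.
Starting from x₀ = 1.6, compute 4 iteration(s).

f(x) = x³ - 3x² + 4x - 7
f'(x) = 3x² - 6x + 4
x₀ = 1.6

Newton-Raphson formula: x_{n+1} = x_n - f(x_n)/f'(x_n)

Iteration 1:
  f(1.600000) = -4.184000
  f'(1.600000) = 2.080000
  x_1 = 1.600000 - (-4.184000)/2.080000 = 3.611538
Iteration 2:
  f(3.611538) = 15.422578
  f'(3.611538) = 21.460399
  x_2 = 3.611538 - 15.422578/21.460399 = 2.892886
Iteration 3:
  f(2.892886) = 3.675124
  f'(2.892886) = 11.749047
  x_3 = 2.892886 - 3.675124/11.749047 = 2.580084
Iteration 4:
  f(2.580084) = 0.525022
  f'(2.580084) = 8.489993
  x_4 = 2.580084 - 0.525022/8.489993 = 2.518244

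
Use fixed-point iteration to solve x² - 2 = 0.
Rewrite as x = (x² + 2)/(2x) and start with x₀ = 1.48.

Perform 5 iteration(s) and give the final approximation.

Equation: x² - 2 = 0
Fixed-point form: x = (x² + 2)/(2x)
x₀ = 1.48

x_1 = g(1.480000) = 1.415676
x_2 = g(1.415676) = 1.414214
x_3 = g(1.414214) = 1.414214
x_4 = g(1.414214) = 1.414214
x_5 = g(1.414214) = 1.414214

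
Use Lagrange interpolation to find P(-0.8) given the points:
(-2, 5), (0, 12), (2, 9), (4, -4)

Lagrange interpolation formula:
P(x) = Σ yᵢ × Lᵢ(x)
where Lᵢ(x) = Π_{j≠i} (x - xⱼ)/(xᵢ - xⱼ)

L_0(-0.8) = (-0.8 - 0)/(-2 - 0) × (-0.8 - 2)/(-2 - 2) × (-0.8 - 4)/(-2 - 4) = 0.224000
L_1(-0.8) = (-0.8 - (-2))/(0 - (-2)) × (-0.8 - 2)/(0 - 2) × (-0.8 - 4)/(0 - 4) = 1.008000
L_2(-0.8) = (-0.8 - (-2))/(2 - (-2)) × (-0.8 - 0)/(2 - 0) × (-0.8 - 4)/(2 - 4) = -0.288000
L_3(-0.8) = (-0.8 - (-2))/(4 - (-2)) × (-0.8 - 0)/(4 - 0) × (-0.8 - 2)/(4 - 2) = 0.056000

P(-0.8) = 5×L_0(-0.8) + 12×L_1(-0.8) + 9×L_2(-0.8) + (-4)×L_3(-0.8)
P(-0.8) = 10.400000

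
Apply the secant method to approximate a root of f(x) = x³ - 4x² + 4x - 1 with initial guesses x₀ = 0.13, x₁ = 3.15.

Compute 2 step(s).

f(x) = x³ - 4x² + 4x - 1
x₀ = 0.13, x₁ = 3.15

Secant formula: x_{n+1} = x_n - f(x_n)(x_n - x_{n-1})/(f(x_n) - f(x_{n-1}))

Iteration 1:
  f(0.130000) = -0.545403
  f(3.150000) = 3.165875
  x_2 = 3.150000 - 3.165875×(3.150000 - 0.130000)/(3.165875 - (-0.545403))
       = 0.573814
Iteration 2:
  f(3.150000) = 3.165875
  f(0.573814) = 0.167141
  x_3 = 0.573814 - 0.167141×(0.573814 - 3.150000)/(0.167141 - 3.165875)
       = 0.430224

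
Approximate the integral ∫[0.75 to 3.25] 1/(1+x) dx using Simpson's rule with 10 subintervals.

f(x) = 1/(1+x)
a = 0.75, b = 3.25, n = 10
h = (b - a)/n = 0.250000

Simpson's rule: (h/3)[f(x₀) + 4f(x₁) + 2f(x₂) + ... + f(xₙ)]

x_0 = 0.7500, f(x_0) = 0.571429, coefficient = 1
x_1 = 1.0000, f(x_1) = 0.500000, coefficient = 4
x_2 = 1.2500, f(x_2) = 0.444444, coefficient = 2
x_3 = 1.5000, f(x_3) = 0.400000, coefficient = 4
x_4 = 1.7500, f(x_4) = 0.363636, coefficient = 2
x_5 = 2.0000, f(x_5) = 0.333333, coefficient = 4
x_6 = 2.2500, f(x_6) = 0.307692, coefficient = 2
x_7 = 2.5000, f(x_7) = 0.285714, coefficient = 4
x_8 = 2.7500, f(x_8) = 0.266667, coefficient = 2
x_9 = 3.0000, f(x_9) = 0.250000, coefficient = 4
x_10 = 3.2500, f(x_10) = 0.235294, coefficient = 1

I ≈ (0.250000/3) × 10.647793 = 0.887316
Exact value: 0.887303
Error: 0.000013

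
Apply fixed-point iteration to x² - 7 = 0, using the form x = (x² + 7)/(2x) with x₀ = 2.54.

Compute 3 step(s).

Equation: x² - 7 = 0
Fixed-point form: x = (x² + 7)/(2x)
x₀ = 2.54

x_1 = g(2.540000) = 2.647953
x_2 = g(2.647953) = 2.645752
x_3 = g(2.645752) = 2.645751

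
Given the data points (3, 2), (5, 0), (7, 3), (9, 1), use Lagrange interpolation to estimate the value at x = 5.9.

Lagrange interpolation formula:
P(x) = Σ yᵢ × Lᵢ(x)
where Lᵢ(x) = Π_{j≠i} (x - xⱼ)/(xᵢ - xⱼ)

L_0(5.9) = (5.9 - 5)/(3 - 5) × (5.9 - 7)/(3 - 7) × (5.9 - 9)/(3 - 9) = -0.063937
L_1(5.9) = (5.9 - 3)/(5 - 3) × (5.9 - 7)/(5 - 7) × (5.9 - 9)/(5 - 9) = 0.618062
L_2(5.9) = (5.9 - 3)/(7 - 3) × (5.9 - 5)/(7 - 5) × (5.9 - 9)/(7 - 9) = 0.505688
L_3(5.9) = (5.9 - 3)/(9 - 3) × (5.9 - 5)/(9 - 5) × (5.9 - 7)/(9 - 7) = -0.059813

P(5.9) = 2×L_0(5.9) + 0×L_1(5.9) + 3×L_2(5.9) + 1×L_3(5.9)
P(5.9) = 1.329375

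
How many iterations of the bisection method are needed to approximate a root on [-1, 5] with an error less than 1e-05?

We need (b-a)/2^n ≤ 1e-05
(5 - (-1))/2^n ≤ 1e-05
6/2^n ≤ 1e-05
2^n ≥ 600000
n ≥ log₂(600000) = 19.19
n ≥ 20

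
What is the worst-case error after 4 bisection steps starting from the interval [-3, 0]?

Bisection error bound: |error| ≤ (b-a)/2^n
|error| ≤ (0 - (-3))/2^4 = 3/2^4
|error| ≤ 0.1875000000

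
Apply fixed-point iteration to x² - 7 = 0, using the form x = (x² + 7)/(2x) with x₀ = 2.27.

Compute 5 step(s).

Equation: x² - 7 = 0
Fixed-point form: x = (x² + 7)/(2x)
x₀ = 2.27

x_1 = g(2.270000) = 2.676850
x_2 = g(2.676850) = 2.645932
x_3 = g(2.645932) = 2.645751
x_4 = g(2.645751) = 2.645751
x_5 = g(2.645751) = 2.645751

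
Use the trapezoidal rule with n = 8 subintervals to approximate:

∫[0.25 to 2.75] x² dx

f(x) = x²
a = 0.25, b = 2.75, n = 8
h = (b - a)/n = 0.312500

Trapezoidal rule: (h/2)[f(x₀) + 2f(x₁) + 2f(x₂) + ... + f(xₙ)]

x_0 = 0.2500, f(x_0) = 0.062500, coefficient = 1
x_1 = 0.5625, f(x_1) = 0.316406, coefficient = 2
x_2 = 0.8750, f(x_2) = 0.765625, coefficient = 2
x_3 = 1.1875, f(x_3) = 1.410156, coefficient = 2
x_4 = 1.5000, f(x_4) = 2.250000, coefficient = 2
x_5 = 1.8125, f(x_5) = 3.285156, coefficient = 2
x_6 = 2.1250, f(x_6) = 4.515625, coefficient = 2
x_7 = 2.4375, f(x_7) = 5.941406, coefficient = 2
x_8 = 2.7500, f(x_8) = 7.562500, coefficient = 1

I ≈ (0.312500/2) × 44.593750 = 6.967773
Exact value: 6.927083
Error: 0.040690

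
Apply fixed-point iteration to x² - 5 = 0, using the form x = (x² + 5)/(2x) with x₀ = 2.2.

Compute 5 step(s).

Equation: x² - 5 = 0
Fixed-point form: x = (x² + 5)/(2x)
x₀ = 2.2

x_1 = g(2.200000) = 2.236364
x_2 = g(2.236364) = 2.236068
x_3 = g(2.236068) = 2.236068
x_4 = g(2.236068) = 2.236068
x_5 = g(2.236068) = 2.236068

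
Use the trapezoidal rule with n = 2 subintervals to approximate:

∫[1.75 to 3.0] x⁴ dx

f(x) = x⁴
a = 1.75, b = 3.0, n = 2
h = (b - a)/n = 0.625000

Trapezoidal rule: (h/2)[f(x₀) + 2f(x₁) + 2f(x₂) + ... + f(xₙ)]

x_0 = 1.7500, f(x_0) = 9.378906, coefficient = 1
x_1 = 2.3750, f(x_1) = 31.816650, coefficient = 2
x_2 = 3.0000, f(x_2) = 81.000000, coefficient = 1

I ≈ (0.625000/2) × 154.012207 = 48.128815
Exact value: 45.317383
Error: 2.811432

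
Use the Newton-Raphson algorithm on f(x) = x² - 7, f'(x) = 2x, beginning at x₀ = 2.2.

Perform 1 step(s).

f(x) = x² - 7
f'(x) = 2x
x₀ = 2.2

Newton-Raphson formula: x_{n+1} = x_n - f(x_n)/f'(x_n)

Iteration 1:
  f(2.200000) = -2.160000
  f'(2.200000) = 4.400000
  x_1 = 2.200000 - (-2.160000)/4.400000 = 2.690909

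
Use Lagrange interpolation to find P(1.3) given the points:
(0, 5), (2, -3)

Lagrange interpolation formula:
P(x) = Σ yᵢ × Lᵢ(x)
where Lᵢ(x) = Π_{j≠i} (x - xⱼ)/(xᵢ - xⱼ)

L_0(1.3) = (1.3 - 2)/(0 - 2) = 0.350000
L_1(1.3) = (1.3 - 0)/(2 - 0) = 0.650000

P(1.3) = 5×L_0(1.3) + (-3)×L_1(1.3)
P(1.3) = -0.200000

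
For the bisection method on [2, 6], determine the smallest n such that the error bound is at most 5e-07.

We need (b-a)/2^n ≤ 5e-07
(6 - 2)/2^n ≤ 5e-07
4/2^n ≤ 5e-07
2^n ≥ 8000000
n ≥ log₂(8000000) = 22.93
n ≥ 23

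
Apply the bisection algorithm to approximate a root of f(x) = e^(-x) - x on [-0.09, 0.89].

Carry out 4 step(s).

f(x) = e^(-x) - x
Initial interval: [-0.09, 0.89]

Iteration 1:
  c_1 = (-0.090000 + 0.890000)/2 = 0.400000
  f(c_1) = f(0.400000) = 0.270320
  f(a) × f(c) ≥ 0, new interval: [0.400000, 0.890000]
Iteration 2:
  c_2 = (0.400000 + 0.890000)/2 = 0.645000
  f(c_2) = f(0.645000) = -0.120337
  f(a) × f(c) < 0, new interval: [0.400000, 0.645000]
Iteration 3:
  c_3 = (0.400000 + 0.645000)/2 = 0.522500
  f(c_3) = f(0.522500) = 0.070536
  f(a) × f(c) ≥ 0, new interval: [0.522500, 0.645000]
Iteration 4:
  c_4 = (0.522500 + 0.645000)/2 = 0.583750
  f(c_4) = f(0.583750) = -0.025947
  f(a) × f(c) < 0, new interval: [0.522500, 0.583750]

After 4 iteration(s), the approximation is c_4 = 0.583750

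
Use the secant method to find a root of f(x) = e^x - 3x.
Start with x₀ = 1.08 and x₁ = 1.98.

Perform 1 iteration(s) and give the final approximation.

f(x) = e^x - 3x
x₀ = 1.08, x₁ = 1.98

Secant formula: x_{n+1} = x_n - f(x_n)(x_n - x_{n-1})/(f(x_n) - f(x_{n-1}))

Iteration 1:
  f(1.080000) = -0.295320
  f(1.980000) = 1.302743
  x_2 = 1.980000 - 1.302743×(1.980000 - 1.080000)/(1.302743 - (-0.295320))
       = 1.246319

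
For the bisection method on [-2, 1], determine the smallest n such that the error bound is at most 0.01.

We need (b-a)/2^n ≤ 0.01
(1 - (-2))/2^n ≤ 0.01
3/2^n ≤ 0.01
2^n ≥ 300
n ≥ log₂(300) = 8.23
n ≥ 9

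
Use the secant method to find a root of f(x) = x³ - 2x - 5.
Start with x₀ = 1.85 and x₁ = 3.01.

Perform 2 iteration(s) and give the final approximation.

f(x) = x³ - 2x - 5
x₀ = 1.85, x₁ = 3.01

Secant formula: x_{n+1} = x_n - f(x_n)(x_n - x_{n-1})/(f(x_n) - f(x_{n-1}))

Iteration 1:
  f(1.850000) = -2.368375
  f(3.010000) = 16.250901
  x_2 = 3.010000 - 16.250901×(3.010000 - 1.850000)/(16.250901 - (-2.368375))
       = 1.997552
Iteration 2:
  f(3.010000) = 16.250901
  f(1.997552) = -1.024442
  x_3 = 1.997552 - (-1.024442)×(1.997552 - 3.010000)/(-1.024442 - 16.250901)
       = 2.057591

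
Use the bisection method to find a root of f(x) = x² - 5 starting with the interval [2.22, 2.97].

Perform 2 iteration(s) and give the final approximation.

f(x) = x² - 5
Initial interval: [2.22, 2.97]

Iteration 1:
  c_1 = (2.220000 + 2.970000)/2 = 2.595000
  f(c_1) = f(2.595000) = 1.734025
  f(a) × f(c) < 0, new interval: [2.220000, 2.595000]
Iteration 2:
  c_2 = (2.220000 + 2.595000)/2 = 2.407500
  f(c_2) = f(2.407500) = 0.796056
  f(a) × f(c) < 0, new interval: [2.220000, 2.407500]

After 2 iteration(s), the approximation is c_2 = 2.407500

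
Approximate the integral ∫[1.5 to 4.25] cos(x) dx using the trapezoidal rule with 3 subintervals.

f(x) = cos(x)
a = 1.5, b = 4.25, n = 3
h = (b - a)/n = 0.916667

Trapezoidal rule: (h/2)[f(x₀) + 2f(x₁) + 2f(x₂) + ... + f(xₙ)]

x_0 = 1.5000, f(x_0) = 0.070737, coefficient = 1
x_1 = 2.4167, f(x_1) = -0.748549, coefficient = 2
x_2 = 3.3333, f(x_2) = -0.981674, coefficient = 2
x_3 = 4.2500, f(x_3) = -0.446087, coefficient = 1

I ≈ (0.916667/2) × -3.835795 = -1.758073
Exact value: -1.892484
Error: 0.134411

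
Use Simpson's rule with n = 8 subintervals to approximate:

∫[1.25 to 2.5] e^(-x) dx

f(x) = e^(-x)
a = 1.25, b = 2.5, n = 8
h = (b - a)/n = 0.156250

Simpson's rule: (h/3)[f(x₀) + 4f(x₁) + 2f(x₂) + ... + f(xₙ)]

x_0 = 1.2500, f(x_0) = 0.286505, coefficient = 1
x_1 = 1.4062, f(x_1) = 0.245061, coefficient = 4
x_2 = 1.5625, f(x_2) = 0.209611, coefficient = 2
x_3 = 1.7188, f(x_3) = 0.179290, coefficient = 4
x_4 = 1.8750, f(x_4) = 0.153355, coefficient = 2
x_5 = 2.0312, f(x_5) = 0.131171, coefficient = 4
x_6 = 2.1875, f(x_6) = 0.112197, coefficient = 2
x_7 = 2.3438, f(x_7) = 0.095967, coefficient = 4
x_8 = 2.5000, f(x_8) = 0.082085, coefficient = 1

I ≈ (0.156250/3) × 3.924873 = 0.204420
Exact value: 0.204420
Error: 0.000001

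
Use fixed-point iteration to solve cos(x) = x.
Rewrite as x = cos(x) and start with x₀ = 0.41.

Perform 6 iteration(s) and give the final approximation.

Equation: cos(x) = x
Fixed-point form: x = cos(x)
x₀ = 0.41

x_1 = g(0.410000) = 0.917121
x_2 = g(0.917121) = 0.608108
x_3 = g(0.608108) = 0.820730
x_4 = g(0.820730) = 0.681687
x_5 = g(0.681687) = 0.776511
x_6 = g(0.776511) = 0.713363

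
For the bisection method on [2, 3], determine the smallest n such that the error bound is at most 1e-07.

We need (b-a)/2^n ≤ 1e-07
(3 - 2)/2^n ≤ 1e-07
1/2^n ≤ 1e-07
2^n ≥ 10000000
n ≥ log₂(10000000) = 23.25
n ≥ 24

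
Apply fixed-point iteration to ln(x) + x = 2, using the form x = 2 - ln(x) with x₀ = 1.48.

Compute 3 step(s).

Equation: ln(x) + x = 2
Fixed-point form: x = 2 - ln(x)
x₀ = 1.48

x_1 = g(1.480000) = 1.607958
x_2 = g(1.607958) = 1.525035
x_3 = g(1.525035) = 1.577983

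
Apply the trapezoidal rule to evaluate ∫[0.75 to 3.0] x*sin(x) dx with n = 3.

f(x) = x*sin(x)
a = 0.75, b = 3.0, n = 3
h = (b - a)/n = 0.750000

Trapezoidal rule: (h/2)[f(x₀) + 2f(x₁) + 2f(x₂) + ... + f(xₙ)]

x_0 = 0.7500, f(x_0) = 0.511229, coefficient = 1
x_1 = 1.5000, f(x_1) = 1.496242, coefficient = 2
x_2 = 2.2500, f(x_2) = 1.750665, coefficient = 2
x_3 = 3.0000, f(x_3) = 0.423360, coefficient = 1

I ≈ (0.750000/2) × 7.428403 = 2.785651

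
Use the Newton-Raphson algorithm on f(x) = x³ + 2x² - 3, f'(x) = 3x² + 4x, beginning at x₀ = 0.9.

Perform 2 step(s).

f(x) = x³ + 2x² - 3
f'(x) = 3x² + 4x
x₀ = 0.9

Newton-Raphson formula: x_{n+1} = x_n - f(x_n)/f'(x_n)

Iteration 1:
  f(0.900000) = -0.651000
  f'(0.900000) = 6.030000
  x_1 = 0.900000 - (-0.651000)/6.030000 = 1.007960
Iteration 2:
  f(1.007960) = 0.056039
  f'(1.007960) = 7.079792
  x_2 = 1.007960 - 0.056039/7.079792 = 1.000045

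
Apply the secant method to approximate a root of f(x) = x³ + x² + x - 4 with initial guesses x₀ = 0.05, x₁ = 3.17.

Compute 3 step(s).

f(x) = x³ + x² + x - 4
x₀ = 0.05, x₁ = 3.17

Secant formula: x_{n+1} = x_n - f(x_n)(x_n - x_{n-1})/(f(x_n) - f(x_{n-1}))

Iteration 1:
  f(0.050000) = -3.947375
  f(3.170000) = 41.073913
  x_2 = 3.170000 - 41.073913×(3.170000 - 0.050000)/(41.073913 - (-3.947375))
       = 0.323555
Iteration 2:
  f(3.170000) = 41.073913
  f(0.323555) = -3.537884
  x_3 = 0.323555 - (-3.537884)×(0.323555 - 3.170000)/(-3.537884 - 41.073913)
       = 0.549289
Iteration 3:
  f(0.323555) = -3.537884
  f(0.549289) = -2.983262
  x_4 = 0.549289 - (-2.983262)×(0.549289 - 0.323555)/(-2.983262 - (-3.537884))
       = 1.763490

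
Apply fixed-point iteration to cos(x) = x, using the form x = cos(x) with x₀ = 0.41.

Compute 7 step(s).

Equation: cos(x) = x
Fixed-point form: x = cos(x)
x₀ = 0.41

x_1 = g(0.410000) = 0.917121
x_2 = g(0.917121) = 0.608108
x_3 = g(0.608108) = 0.820730
x_4 = g(0.820730) = 0.681687
x_5 = g(0.681687) = 0.776511
x_6 = g(0.776511) = 0.713363
x_7 = g(0.713363) = 0.756165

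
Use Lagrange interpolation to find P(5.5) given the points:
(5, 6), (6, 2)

Lagrange interpolation formula:
P(x) = Σ yᵢ × Lᵢ(x)
where Lᵢ(x) = Π_{j≠i} (x - xⱼ)/(xᵢ - xⱼ)

L_0(5.5) = (5.5 - 6)/(5 - 6) = 0.500000
L_1(5.5) = (5.5 - 5)/(6 - 5) = 0.500000

P(5.5) = 6×L_0(5.5) + 2×L_1(5.5)
P(5.5) = 4.000000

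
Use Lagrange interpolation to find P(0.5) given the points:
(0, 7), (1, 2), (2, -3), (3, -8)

Lagrange interpolation formula:
P(x) = Σ yᵢ × Lᵢ(x)
where Lᵢ(x) = Π_{j≠i} (x - xⱼ)/(xᵢ - xⱼ)

L_0(0.5) = (0.5 - 1)/(0 - 1) × (0.5 - 2)/(0 - 2) × (0.5 - 3)/(0 - 3) = 0.312500
L_1(0.5) = (0.5 - 0)/(1 - 0) × (0.5 - 2)/(1 - 2) × (0.5 - 3)/(1 - 3) = 0.937500
L_2(0.5) = (0.5 - 0)/(2 - 0) × (0.5 - 1)/(2 - 1) × (0.5 - 3)/(2 - 3) = -0.312500
L_3(0.5) = (0.5 - 0)/(3 - 0) × (0.5 - 1)/(3 - 1) × (0.5 - 2)/(3 - 2) = 0.062500

P(0.5) = 7×L_0(0.5) + 2×L_1(0.5) + (-3)×L_2(0.5) + (-8)×L_3(0.5)
P(0.5) = 4.500000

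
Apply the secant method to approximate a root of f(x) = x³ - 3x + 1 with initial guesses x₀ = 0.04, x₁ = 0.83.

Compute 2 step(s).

f(x) = x³ - 3x + 1
x₀ = 0.04, x₁ = 0.83

Secant formula: x_{n+1} = x_n - f(x_n)(x_n - x_{n-1})/(f(x_n) - f(x_{n-1}))

Iteration 1:
  f(0.040000) = 0.880064
  f(0.830000) = -0.918213
  x_2 = 0.830000 - (-0.918213)×(0.830000 - 0.040000)/(-0.918213 - 0.880064)
       = 0.426620
Iteration 2:
  f(0.830000) = -0.918213
  f(0.426620) = -0.202214
  x_3 = 0.426620 - (-0.202214)×(0.426620 - 0.830000)/(-0.202214 - (-0.918213))
       = 0.312697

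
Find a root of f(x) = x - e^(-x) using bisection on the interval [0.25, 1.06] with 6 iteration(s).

f(x) = x - e^(-x)
Initial interval: [0.25, 1.06]

Iteration 1:
  c_1 = (0.250000 + 1.060000)/2 = 0.655000
  f(c_1) = f(0.655000) = 0.135558
  f(a) × f(c) < 0, new interval: [0.250000, 0.655000]
Iteration 2:
  c_2 = (0.250000 + 0.655000)/2 = 0.452500
  f(c_2) = f(0.452500) = -0.183536
  f(a) × f(c) ≥ 0, new interval: [0.452500, 0.655000]
Iteration 3:
  c_3 = (0.452500 + 0.655000)/2 = 0.553750
  f(c_3) = f(0.553750) = -0.021040
  f(a) × f(c) ≥ 0, new interval: [0.553750, 0.655000]
Iteration 4:
  c_4 = (0.553750 + 0.655000)/2 = 0.604375
  f(c_4) = f(0.604375) = 0.057959
  f(a) × f(c) < 0, new interval: [0.553750, 0.604375]
Iteration 5:
  c_5 = (0.553750 + 0.604375)/2 = 0.579063
  f(c_5) = f(0.579063) = 0.018639
  f(a) × f(c) < 0, new interval: [0.553750, 0.579063]
Iteration 6:
  c_6 = (0.553750 + 0.579063)/2 = 0.566406
  f(c_6) = f(0.566406) = -0.001155
  f(a) × f(c) ≥ 0, new interval: [0.566406, 0.579063]

After 6 iteration(s), the approximation is c_6 = 0.566406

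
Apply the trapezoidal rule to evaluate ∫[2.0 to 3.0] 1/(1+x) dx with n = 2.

f(x) = 1/(1+x)
a = 2.0, b = 3.0, n = 2
h = (b - a)/n = 0.500000

Trapezoidal rule: (h/2)[f(x₀) + 2f(x₁) + 2f(x₂) + ... + f(xₙ)]

x_0 = 2.0000, f(x_0) = 0.333333, coefficient = 1
x_1 = 2.5000, f(x_1) = 0.285714, coefficient = 2
x_2 = 3.0000, f(x_2) = 0.250000, coefficient = 1

I ≈ (0.500000/2) × 1.154762 = 0.288690
Exact value: 0.287682
Error: 0.001008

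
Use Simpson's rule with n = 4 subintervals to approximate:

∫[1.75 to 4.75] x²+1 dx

f(x) = x²+1
a = 1.75, b = 4.75, n = 4
h = (b - a)/n = 0.750000

Simpson's rule: (h/3)[f(x₀) + 4f(x₁) + 2f(x₂) + ... + f(xₙ)]

x_0 = 1.7500, f(x_0) = 4.062500, coefficient = 1
x_1 = 2.5000, f(x_1) = 7.250000, coefficient = 4
x_2 = 3.2500, f(x_2) = 11.562500, coefficient = 2
x_3 = 4.0000, f(x_3) = 17.000000, coefficient = 4
x_4 = 4.7500, f(x_4) = 23.562500, coefficient = 1

I ≈ (0.750000/3) × 147.750000 = 36.937500
Exact value: 36.937500
Error: 0.000000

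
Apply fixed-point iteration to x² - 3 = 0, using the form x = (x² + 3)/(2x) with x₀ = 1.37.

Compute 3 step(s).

Equation: x² - 3 = 0
Fixed-point form: x = (x² + 3)/(2x)
x₀ = 1.37

x_1 = g(1.370000) = 1.779891
x_2 = g(1.779891) = 1.732694
x_3 = g(1.732694) = 1.732051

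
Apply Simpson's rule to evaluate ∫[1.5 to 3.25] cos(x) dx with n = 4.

f(x) = cos(x)
a = 1.5, b = 3.25, n = 4
h = (b - a)/n = 0.437500

Simpson's rule: (h/3)[f(x₀) + 4f(x₁) + 2f(x₂) + ... + f(xₙ)]

x_0 = 1.5000, f(x_0) = 0.070737, coefficient = 1
x_1 = 1.9375, f(x_1) = -0.358540, coefficient = 4
x_2 = 2.3750, f(x_2) = -0.720278, coefficient = 2
x_3 = 2.8125, f(x_3) = -0.946336, coefficient = 4
x_4 = 3.2500, f(x_4) = -0.994130, coefficient = 1

I ≈ (0.437500/3) × -7.583454 = -1.105920
Exact value: -1.105690
Error: 0.000230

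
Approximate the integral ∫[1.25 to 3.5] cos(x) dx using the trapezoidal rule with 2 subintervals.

f(x) = cos(x)
a = 1.25, b = 3.5, n = 2
h = (b - a)/n = 1.125000

Trapezoidal rule: (h/2)[f(x₀) + 2f(x₁) + 2f(x₂) + ... + f(xₙ)]

x_0 = 1.2500, f(x_0) = 0.315322, coefficient = 1
x_1 = 2.3750, f(x_1) = -0.720278, coefficient = 2
x_2 = 3.5000, f(x_2) = -0.936457, coefficient = 1

I ≈ (1.125000/2) × -2.061691 = -1.159701
Exact value: -1.299768
Error: 0.140067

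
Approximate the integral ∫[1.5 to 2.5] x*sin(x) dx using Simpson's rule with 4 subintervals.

f(x) = x*sin(x)
a = 1.5, b = 2.5, n = 4
h = (b - a)/n = 0.250000

Simpson's rule: (h/3)[f(x₀) + 4f(x₁) + 2f(x₂) + ... + f(xₙ)]

x_0 = 1.5000, f(x_0) = 1.496242, coefficient = 1
x_1 = 1.7500, f(x_1) = 1.721975, coefficient = 4
x_2 = 2.0000, f(x_2) = 1.818595, coefficient = 2
x_3 = 2.2500, f(x_3) = 1.750665, coefficient = 4
x_4 = 2.5000, f(x_4) = 1.496180, coefficient = 1

I ≈ (0.250000/3) × 20.520173 = 1.710014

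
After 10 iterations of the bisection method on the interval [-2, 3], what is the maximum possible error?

Bisection error bound: |error| ≤ (b-a)/2^n
|error| ≤ (3 - (-2))/2^10 = 5/2^10
|error| ≤ 0.0048828125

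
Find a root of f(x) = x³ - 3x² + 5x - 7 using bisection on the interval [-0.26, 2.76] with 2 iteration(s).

f(x) = x³ - 3x² + 5x - 7
Initial interval: [-0.26, 2.76]

Iteration 1:
  c_1 = (-0.260000 + 2.760000)/2 = 1.250000
  f(c_1) = f(1.250000) = -3.484375
  f(a) × f(c) ≥ 0, new interval: [1.250000, 2.760000]
Iteration 2:
  c_2 = (1.250000 + 2.760000)/2 = 2.005000
  f(c_2) = f(2.005000) = -0.974925
  f(a) × f(c) ≥ 0, new interval: [2.005000, 2.760000]

After 2 iteration(s), the approximation is c_2 = 2.005000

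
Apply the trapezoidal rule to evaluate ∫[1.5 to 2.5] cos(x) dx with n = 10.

f(x) = cos(x)
a = 1.5, b = 2.5, n = 10
h = (b - a)/n = 0.100000

Trapezoidal rule: (h/2)[f(x₀) + 2f(x₁) + 2f(x₂) + ... + f(xₙ)]

x_0 = 1.5000, f(x_0) = 0.070737, coefficient = 1
x_1 = 1.6000, f(x_1) = -0.029200, coefficient = 2
x_2 = 1.7000, f(x_2) = -0.128844, coefficient = 2
x_3 = 1.8000, f(x_3) = -0.227202, coefficient = 2
x_4 = 1.9000, f(x_4) = -0.323290, coefficient = 2
x_5 = 2.0000, f(x_5) = -0.416147, coefficient = 2
x_6 = 2.1000, f(x_6) = -0.504846, coefficient = 2
x_7 = 2.2000, f(x_7) = -0.588501, coefficient = 2
x_8 = 2.3000, f(x_8) = -0.666276, coefficient = 2
x_9 = 2.4000, f(x_9) = -0.737394, coefficient = 2
x_10 = 2.5000, f(x_10) = -0.801144, coefficient = 1

I ≈ (0.100000/2) × -7.973805 = -0.398690
Exact value: -0.399023
Error: 0.000333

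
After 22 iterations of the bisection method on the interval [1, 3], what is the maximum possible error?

Bisection error bound: |error| ≤ (b-a)/2^n
|error| ≤ (3 - 1)/2^22 = 2/2^22
|error| ≤ 0.0000004768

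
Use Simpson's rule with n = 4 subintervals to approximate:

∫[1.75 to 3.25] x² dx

f(x) = x²
a = 1.75, b = 3.25, n = 4
h = (b - a)/n = 0.375000

Simpson's rule: (h/3)[f(x₀) + 4f(x₁) + 2f(x₂) + ... + f(xₙ)]

x_0 = 1.7500, f(x_0) = 3.062500, coefficient = 1
x_1 = 2.1250, f(x_1) = 4.515625, coefficient = 4
x_2 = 2.5000, f(x_2) = 6.250000, coefficient = 2
x_3 = 2.8750, f(x_3) = 8.265625, coefficient = 4
x_4 = 3.2500, f(x_4) = 10.562500, coefficient = 1

I ≈ (0.375000/3) × 77.250000 = 9.656250
Exact value: 9.656250
Error: 0.000000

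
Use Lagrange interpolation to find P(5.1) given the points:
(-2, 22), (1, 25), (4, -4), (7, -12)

Lagrange interpolation formula:
P(x) = Σ yᵢ × Lᵢ(x)
where Lᵢ(x) = Π_{j≠i} (x - xⱼ)/(xᵢ - xⱼ)

L_0(5.1) = (5.1 - 1)/(-2 - 1) × (5.1 - 4)/(-2 - 4) × (5.1 - 7)/(-2 - 7) = 0.052895
L_1(5.1) = (5.1 - (-2))/(1 - (-2)) × (5.1 - 4)/(1 - 4) × (5.1 - 7)/(1 - 7) = -0.274796
L_2(5.1) = (5.1 - (-2))/(4 - (-2)) × (5.1 - 1)/(4 - 1) × (5.1 - 7)/(4 - 7) = 1.024241
L_3(5.1) = (5.1 - (-2))/(7 - (-2)) × (5.1 - 1)/(7 - 1) × (5.1 - 4)/(7 - 4) = 0.197660

P(5.1) = 22×L_0(5.1) + 25×L_1(5.1) + (-4)×L_2(5.1) + (-12)×L_3(5.1)
P(5.1) = -12.175105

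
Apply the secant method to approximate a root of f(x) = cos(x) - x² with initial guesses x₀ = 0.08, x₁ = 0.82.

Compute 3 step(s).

f(x) = cos(x) - x²
x₀ = 0.08, x₁ = 0.82

Secant formula: x_{n+1} = x_n - f(x_n)(x_n - x_{n-1})/(f(x_n) - f(x_{n-1}))

Iteration 1:
  f(0.080000) = 0.990402
  f(0.820000) = 0.009821
  x_2 = 0.820000 - 0.009821×(0.820000 - 0.080000)/(0.009821 - 0.990402)
       = 0.827412
Iteration 2:
  f(0.820000) = 0.009821
  f(0.827412) = -0.007826
  x_3 = 0.827412 - (-0.007826)×(0.827412 - 0.820000)/(-0.007826 - 0.009821)
       = 0.824125
Iteration 3:
  f(0.827412) = -0.007826
  f(0.824125) = 0.000018
  x_4 = 0.824125 - 0.000018×(0.824125 - 0.827412)/(0.000018 - (-0.007826))
       = 0.824132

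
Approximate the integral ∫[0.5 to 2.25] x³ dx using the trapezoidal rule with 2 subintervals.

f(x) = x³
a = 0.5, b = 2.25, n = 2
h = (b - a)/n = 0.875000

Trapezoidal rule: (h/2)[f(x₀) + 2f(x₁) + 2f(x₂) + ... + f(xₙ)]

x_0 = 0.5000, f(x_0) = 0.125000, coefficient = 1
x_1 = 1.3750, f(x_1) = 2.599609, coefficient = 2
x_2 = 2.2500, f(x_2) = 11.390625, coefficient = 1

I ≈ (0.875000/2) × 16.714844 = 7.312744
Exact value: 6.391602
Error: 0.921143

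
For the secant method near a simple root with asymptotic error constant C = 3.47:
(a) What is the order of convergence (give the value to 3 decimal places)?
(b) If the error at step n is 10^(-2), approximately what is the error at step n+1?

(a) Secant method has superlinear convergence with order φ = (1+√5)/2 ≈ 1.618.
    This means |e_{n+1}| ≈ C|e_n|^1.618.

(b) With |e_n| = 10^(-2) and C = 3.47:
    |e_{n+1}| ≈ 3.47 × (10^(-2))^1.618 = 3.47 × 10^(-3.24)

(a) ≈ 1.618 (golden ratio); (b) |e_{n+1}| ≈ 2.015e-03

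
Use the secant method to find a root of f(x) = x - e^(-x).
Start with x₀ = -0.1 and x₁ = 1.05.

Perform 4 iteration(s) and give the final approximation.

f(x) = x - e^(-x)
x₀ = -0.1, x₁ = 1.05

Secant formula: x_{n+1} = x_n - f(x_n)(x_n - x_{n-1})/(f(x_n) - f(x_{n-1}))

Iteration 1:
  f(-0.100000) = -1.205171
  f(1.050000) = 0.700062
  x_2 = 1.050000 - 0.700062×(1.050000 - (-0.100000))/(0.700062 - (-1.205171))
       = 0.627442
Iteration 2:
  f(1.050000) = 0.700062
  f(0.627442) = 0.093486
  x_3 = 0.627442 - 0.093486×(0.627442 - 1.050000)/(0.093486 - 0.700062)
       = 0.562317
Iteration 3:
  f(0.627442) = 0.093486
  f(0.562317) = -0.007570
  x_4 = 0.562317 - (-0.007570)×(0.562317 - 0.627442)/(-0.007570 - 0.093486)
       = 0.567196
Iteration 4:
  f(0.562317) = -0.007570
  f(0.567196) = 0.000082
  x_5 = 0.567196 - 0.000082×(0.567196 - 0.562317)/(0.000082 - (-0.007570))
       = 0.567143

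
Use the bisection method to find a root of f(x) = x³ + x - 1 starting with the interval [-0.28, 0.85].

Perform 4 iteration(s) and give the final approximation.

f(x) = x³ + x - 1
Initial interval: [-0.28, 0.85]

Iteration 1:
  c_1 = (-0.280000 + 0.850000)/2 = 0.285000
  f(c_1) = f(0.285000) = -0.691851
  f(a) × f(c) ≥ 0, new interval: [0.285000, 0.850000]
Iteration 2:
  c_2 = (0.285000 + 0.850000)/2 = 0.567500
  f(c_2) = f(0.567500) = -0.249733
  f(a) × f(c) ≥ 0, new interval: [0.567500, 0.850000]
Iteration 3:
  c_3 = (0.567500 + 0.850000)/2 = 0.708750
  f(c_3) = f(0.708750) = 0.064774
  f(a) × f(c) < 0, new interval: [0.567500, 0.708750]
Iteration 4:
  c_4 = (0.567500 + 0.708750)/2 = 0.638125
  f(c_4) = f(0.638125) = -0.102028
  f(a) × f(c) ≥ 0, new interval: [0.638125, 0.708750]

After 4 iteration(s), the approximation is c_4 = 0.638125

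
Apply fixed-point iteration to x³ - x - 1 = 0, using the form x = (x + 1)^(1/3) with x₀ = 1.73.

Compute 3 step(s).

Equation: x³ - x - 1 = 0
Fixed-point form: x = (x + 1)^(1/3)
x₀ = 1.73

x_1 = g(1.730000) = 1.397615
x_2 = g(1.397615) = 1.338422
x_3 = g(1.338422) = 1.327316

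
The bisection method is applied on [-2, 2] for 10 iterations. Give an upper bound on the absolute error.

Bisection error bound: |error| ≤ (b-a)/2^n
|error| ≤ (2 - (-2))/2^10 = 4/2^10
|error| ≤ 0.0039062500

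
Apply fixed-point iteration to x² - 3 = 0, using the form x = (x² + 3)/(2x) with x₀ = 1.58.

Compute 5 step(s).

Equation: x² - 3 = 0
Fixed-point form: x = (x² + 3)/(2x)
x₀ = 1.58

x_1 = g(1.580000) = 1.739367
x_2 = g(1.739367) = 1.732066
x_3 = g(1.732066) = 1.732051
x_4 = g(1.732051) = 1.732051
x_5 = g(1.732051) = 1.732051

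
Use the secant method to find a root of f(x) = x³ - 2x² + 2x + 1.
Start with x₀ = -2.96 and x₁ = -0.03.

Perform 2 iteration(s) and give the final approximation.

f(x) = x³ - 2x² + 2x + 1
x₀ = -2.96, x₁ = -0.03

Secant formula: x_{n+1} = x_n - f(x_n)(x_n - x_{n-1})/(f(x_n) - f(x_{n-1}))

Iteration 1:
  f(-2.960000) = -48.377536
  f(-0.030000) = 0.938173
  x_2 = -0.030000 - 0.938173×(-0.030000 - (-2.960000))/(0.938173 - (-48.377536))
       = -0.085740
Iteration 2:
  f(-0.030000) = 0.938173
  f(-0.085740) = 0.813188
  x_3 = -0.085740 - 0.813188×(-0.085740 - (-0.030000))/(0.813188 - 0.938173)
       = -0.448397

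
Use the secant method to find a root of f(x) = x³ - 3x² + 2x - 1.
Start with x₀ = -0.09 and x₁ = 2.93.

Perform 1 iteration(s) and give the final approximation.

f(x) = x³ - 3x² + 2x - 1
x₀ = -0.09, x₁ = 2.93

Secant formula: x_{n+1} = x_n - f(x_n)(x_n - x_{n-1})/(f(x_n) - f(x_{n-1}))

Iteration 1:
  f(-0.090000) = -1.205029
  f(2.930000) = 4.259057
  x_2 = 2.930000 - 4.259057×(2.930000 - (-0.090000))/(4.259057 - (-1.205029))
       = 0.576019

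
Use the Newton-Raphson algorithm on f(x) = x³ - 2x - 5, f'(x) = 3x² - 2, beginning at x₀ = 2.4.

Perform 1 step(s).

f(x) = x³ - 2x - 5
f'(x) = 3x² - 2
x₀ = 2.4

Newton-Raphson formula: x_{n+1} = x_n - f(x_n)/f'(x_n)

Iteration 1:
  f(2.400000) = 4.024000
  f'(2.400000) = 15.280000
  x_1 = 2.400000 - 4.024000/15.280000 = 2.136649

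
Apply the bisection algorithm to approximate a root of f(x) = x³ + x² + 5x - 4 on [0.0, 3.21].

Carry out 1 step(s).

f(x) = x³ + x² + 5x - 4
Initial interval: [0.0, 3.21]

Iteration 1:
  c_1 = (0.000000 + 3.210000)/2 = 1.605000
  f(c_1) = f(1.605000) = 10.735545
  f(a) × f(c) < 0, new interval: [0.000000, 1.605000]

After 1 iteration(s), the approximation is c_1 = 1.605000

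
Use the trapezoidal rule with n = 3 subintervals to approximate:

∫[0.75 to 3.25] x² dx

f(x) = x²
a = 0.75, b = 3.25, n = 3
h = (b - a)/n = 0.833333

Trapezoidal rule: (h/2)[f(x₀) + 2f(x₁) + 2f(x₂) + ... + f(xₙ)]

x_0 = 0.7500, f(x_0) = 0.562500, coefficient = 1
x_1 = 1.5833, f(x_1) = 2.506944, coefficient = 2
x_2 = 2.4167, f(x_2) = 5.840278, coefficient = 2
x_3 = 3.2500, f(x_3) = 10.562500, coefficient = 1

I ≈ (0.833333/2) × 27.819444 = 11.591435
Exact value: 11.302083
Error: 0.289352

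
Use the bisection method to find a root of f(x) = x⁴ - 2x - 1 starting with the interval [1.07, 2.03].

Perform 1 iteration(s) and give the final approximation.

f(x) = x⁴ - 2x - 1
Initial interval: [1.07, 2.03]

Iteration 1:
  c_1 = (1.070000 + 2.030000)/2 = 1.550000
  f(c_1) = f(1.550000) = 1.672006
  f(a) × f(c) < 0, new interval: [1.070000, 1.550000]

After 1 iteration(s), the approximation is c_1 = 1.550000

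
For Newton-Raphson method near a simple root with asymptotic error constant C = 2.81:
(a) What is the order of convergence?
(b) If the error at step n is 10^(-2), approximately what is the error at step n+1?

(a) Newton-Raphson has quadratic (order 2) convergence near simple roots.
    This means |e_{n+1}| ≈ C|e_n|².

(b) With |e_n| = 10^(-2) and C = 2.81:
    |e_{n+1}| ≈ 2.81 × (10^(-2))² = 2.81 × 10^(-4)

(a) 2 (quadratic); (b) |e_{n+1}| ≈ 2.810e-04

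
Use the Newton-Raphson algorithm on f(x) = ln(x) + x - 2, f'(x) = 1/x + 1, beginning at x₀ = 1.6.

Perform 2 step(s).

f(x) = ln(x) + x - 2
f'(x) = 1/x + 1
x₀ = 1.6

Newton-Raphson formula: x_{n+1} = x_n - f(x_n)/f'(x_n)

Iteration 1:
  f(1.600000) = 0.070004
  f'(1.600000) = 1.625000
  x_1 = 1.600000 - 0.070004/1.625000 = 1.556921
Iteration 2:
  f(1.556921) = -0.000369
  f'(1.556921) = 1.642293
  x_2 = 1.556921 - (-0.000369)/1.642293 = 1.557146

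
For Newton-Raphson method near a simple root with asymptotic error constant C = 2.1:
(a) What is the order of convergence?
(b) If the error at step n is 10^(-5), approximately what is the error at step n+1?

(a) Newton-Raphson has quadratic (order 2) convergence near simple roots.
    This means |e_{n+1}| ≈ C|e_n|².

(b) With |e_n| = 10^(-5) and C = 2.1:
    |e_{n+1}| ≈ 2.1 × (10^(-5))² = 2.1 × 10^(-10)

(a) 2 (quadratic); (b) |e_{n+1}| ≈ 2.100e-10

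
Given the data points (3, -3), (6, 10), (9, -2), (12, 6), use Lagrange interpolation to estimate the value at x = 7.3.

Lagrange interpolation formula:
P(x) = Σ yᵢ × Lᵢ(x)
where Lᵢ(x) = Π_{j≠i} (x - xⱼ)/(xᵢ - xⱼ)

L_0(7.3) = (7.3 - 6)/(3 - 6) × (7.3 - 9)/(3 - 9) × (7.3 - 12)/(3 - 12) = -0.064117
L_1(7.3) = (7.3 - 3)/(6 - 3) × (7.3 - 9)/(6 - 9) × (7.3 - 12)/(6 - 12) = 0.636241
L_2(7.3) = (7.3 - 3)/(9 - 3) × (7.3 - 6)/(9 - 6) × (7.3 - 12)/(9 - 12) = 0.486537
L_3(7.3) = (7.3 - 3)/(12 - 3) × (7.3 - 6)/(12 - 6) × (7.3 - 9)/(12 - 9) = -0.058660

P(7.3) = (-3)×L_0(7.3) + 10×L_1(7.3) + (-2)×L_2(7.3) + 6×L_3(7.3)
P(7.3) = 5.229722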